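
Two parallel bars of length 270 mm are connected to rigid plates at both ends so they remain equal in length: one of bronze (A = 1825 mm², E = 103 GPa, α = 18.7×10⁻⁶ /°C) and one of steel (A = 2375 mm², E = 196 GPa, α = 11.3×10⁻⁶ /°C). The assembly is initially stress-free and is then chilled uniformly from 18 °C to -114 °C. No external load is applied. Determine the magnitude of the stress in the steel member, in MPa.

Equilibrium of a rigid end plate with no external load gives equal and opposite internal forces ±P in the two members. Since α_{bronze} > α_{steel}, cooling drives the bronze into tension and the steel into compression.
Equating the net (thermal + elastic) strains gives |α₁ − α₂|·ΔT = P·[1/(A₁E₁) + 1/(A₂E₂)].
|α₁ − α₂|·ΔT = 7.4×10⁻⁶ × 132 = 0.0009768.
1/(A₁E₁) + 1/(A₂E₂) = 1/(1825×103×10³) + 1/(2375×196×10³) = 7.468×10⁻⁹ N⁻¹.
So P = 0.0009768 / 7.468×10⁻⁹ = 130.8 kN.
σ_{steel} = P/A₂ = 130800/2375 = 55.07 MPa, compressive.

σ ≈ 55.1 MPa (compressive)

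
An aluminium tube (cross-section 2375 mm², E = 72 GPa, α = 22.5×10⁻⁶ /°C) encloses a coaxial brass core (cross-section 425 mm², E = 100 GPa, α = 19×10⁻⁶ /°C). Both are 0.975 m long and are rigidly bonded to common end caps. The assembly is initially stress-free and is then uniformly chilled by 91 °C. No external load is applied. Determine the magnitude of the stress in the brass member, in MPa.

Equilibrium of a rigid end plate with no external load gives equal and opposite internal forces ±P in the two members. Since α_{aluminium} > α_{brass}, cooling drives the aluminium into tension and the brass into compression.
Compatibility of the two members (thermal + elastic change equal): (α₁ − α₂)ΔT = P·[1/(A₁E₁) + 1/(A₂E₂)].
|α₁ − α₂|·ΔT = 3.5×10⁻⁶ × 91 = 0.0003185.
1/(A₁E₁) + 1/(A₂E₂) = 1/(2375×72×10³) + 1/(425×100×10³) = 2.938×10⁻⁸ N⁻¹.
P = 0.0003185 / 2.938×10⁻⁸ = 10840 N = 10.84 kN.
σ_{brass} = P/A₂ = 10840/425 = 25.51 MPa, compressive.

σ ≈ 25.5 MPa (compressive)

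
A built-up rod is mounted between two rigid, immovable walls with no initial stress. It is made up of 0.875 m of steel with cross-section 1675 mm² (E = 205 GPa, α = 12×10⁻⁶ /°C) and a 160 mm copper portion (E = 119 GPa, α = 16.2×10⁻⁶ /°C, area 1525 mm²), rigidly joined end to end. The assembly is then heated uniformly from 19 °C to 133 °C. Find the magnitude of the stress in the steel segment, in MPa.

Free thermal expansion of the whole bar: Σ αᵢΔT Lᵢ = 12×10⁻⁶×114×875 + 16.2×10⁻⁶×114×160 = 1.492 mm.
The rigid supports impose zero overall length change; the single axial force P common to all segments must satisfy P Σ Lᵢ/(AᵢEᵢ) = δ_free.
The series flexibility is Σ Lᵢ/(AᵢEᵢ) = 875/(1675×205×10³) + 160/(1525×119×10³) = 3.43×10⁻⁶ mm/N.
Hence P = δ_free / Σ(L/AE) = 1.492/3.43×10⁻⁶ = 435.1 kN (compressive).
σ_{steel} = P / A = 435100 / 1675 = 259.8 MPa.

σ ≈ 260 MPa (compressive)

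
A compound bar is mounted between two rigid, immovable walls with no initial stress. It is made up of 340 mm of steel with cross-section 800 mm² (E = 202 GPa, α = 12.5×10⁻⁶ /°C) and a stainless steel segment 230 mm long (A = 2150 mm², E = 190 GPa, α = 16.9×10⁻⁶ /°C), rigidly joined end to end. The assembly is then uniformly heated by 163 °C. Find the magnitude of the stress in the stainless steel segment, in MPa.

σ ≈ 231 MPa (compressive)

Free thermal expansion of the whole bar: Σ αᵢΔT Lᵢ = 12.5×10⁻⁶×163×340 + 16.9×10⁻⁶×163×230 = 1.326 mm.
The rigid supports impose zero overall length change; the single axial force P common to all segments must satisfy P Σ Lᵢ/(AᵢEᵢ) = δ_free.
Σ Lᵢ/(AᵢEᵢ) = 340/(800×202×10³) + 230/(2150×190×10³) = 2.667×10⁻⁶ mm/N.
So P = 1.326 / 2.667×10⁻⁶ = 497.3 kN, compressive.
σ_{stainless steel} = P / A = 497300 / 2150 = 231.3 MPa.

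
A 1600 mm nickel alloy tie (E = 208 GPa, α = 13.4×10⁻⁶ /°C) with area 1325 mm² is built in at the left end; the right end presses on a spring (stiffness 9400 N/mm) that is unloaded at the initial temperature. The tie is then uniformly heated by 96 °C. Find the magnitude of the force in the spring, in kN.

P ≈ 18.3 kN

If the spring were absent the tie would lengthen by αΔT L = 13.4×10⁻⁶ × 96 × 1600 = 2.058 mm.
Let P be the compressive force at the spring. The tie shortens elastically by PL/(AE) and the spring compresses by P/k; together these equal δ_free.
P [ L/(AE) + 1/k ] = δ_free → P [ 1600/(1325×208×10³) + 1/(9400) ] = 2.058.
P = 2.058 / 0.0001122 = 18350 N.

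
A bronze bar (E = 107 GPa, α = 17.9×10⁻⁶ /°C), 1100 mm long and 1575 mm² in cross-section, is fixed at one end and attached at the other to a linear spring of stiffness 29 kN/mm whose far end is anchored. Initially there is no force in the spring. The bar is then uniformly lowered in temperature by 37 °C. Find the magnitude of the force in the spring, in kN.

The unrestrained thermal change is αΔT L = 17.9×10⁻⁶ × 37 × 1100 = 0.7285 mm.
With a force P in the spring, the elastic change of the bar is PL/(AE) and that of the spring is P/k; compatibility requires their sum to equal δ_free.
So P = δ_free / [L/(AE) + 1/k] = 0.7285 / [ 1100/(1575×107×10³) + 1/(29×10³) ].
P = 0.7285 / 4.101×10⁻⁵ = 17760 N.

P ≈ 17.8 kN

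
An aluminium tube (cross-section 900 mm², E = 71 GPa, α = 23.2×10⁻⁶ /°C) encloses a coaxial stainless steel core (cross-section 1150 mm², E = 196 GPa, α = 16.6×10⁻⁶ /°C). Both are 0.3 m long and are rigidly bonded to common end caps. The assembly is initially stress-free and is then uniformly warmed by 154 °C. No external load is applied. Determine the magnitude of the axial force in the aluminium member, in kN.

P ≈ 50.6 kN (compressive in the aluminium)

Equilibrium of a rigid end plate with no external load gives equal and opposite internal forces ±P in the two members. Since α_{aluminium} > α_{stainless steel}, heating drives the aluminium into compression and the stainless steel into tension.
Compatibility of the two members (thermal + elastic change equal): (α₁ − α₂)ΔT = P·[1/(A₁E₁) + 1/(A₂E₂)].
|α₁ − α₂|·ΔT = 6.6×10⁻⁶ × 154 = 0.001016.
1/(A₁E₁) + 1/(A₂E₂) = 1/(900×71×10³) + 1/(1150×196×10³) = 2.009×10⁻⁸ N⁻¹.
So P = 0.001016 / 2.009×10⁻⁸ = 50.6 kN.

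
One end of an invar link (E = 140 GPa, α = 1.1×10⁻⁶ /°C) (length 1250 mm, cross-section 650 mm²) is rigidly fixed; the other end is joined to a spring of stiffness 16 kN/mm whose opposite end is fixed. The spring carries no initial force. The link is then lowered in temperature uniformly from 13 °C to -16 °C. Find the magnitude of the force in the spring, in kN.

If the spring were absent the link would shorten by αΔT L = 1.1×10⁻⁶ × 29 × 1250 = 0.03988 mm.
With a force P in the spring, the elastic change of the link is PL/(AE) and that of the spring is P/k; compatibility requires their sum to equal δ_free.
So P = δ_free / [L/(AE) + 1/k] = 0.03988 / [ 1250/(650×140×10³) + 1/(16×10³) ].
P = 0.03988 / 7.624×10⁻⁵ = 523 N.

P ≈ 0.523 kN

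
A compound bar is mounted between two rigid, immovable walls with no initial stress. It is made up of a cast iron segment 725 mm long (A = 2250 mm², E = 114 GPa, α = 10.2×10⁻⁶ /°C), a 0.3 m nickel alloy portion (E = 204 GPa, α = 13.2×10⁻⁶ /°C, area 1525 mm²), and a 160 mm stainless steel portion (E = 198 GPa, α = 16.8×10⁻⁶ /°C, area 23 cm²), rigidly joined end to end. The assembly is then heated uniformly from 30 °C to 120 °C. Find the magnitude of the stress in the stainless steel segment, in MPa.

σ ≈ 133 MPa (compressive)

If the supports were absent, the total length change would be Σ αᵢΔT Lᵢ = 10.2×10⁻⁶×90×725 + 13.2×10⁻⁶×90×300 + 16.8×10⁻⁶×90×160 = 1.264 mm.
The walls prevent any net length change, so an axial force P (same in every segment) develops. Compatibility: P · Σ Lᵢ/(AᵢEᵢ) = δ_free.
The series flexibility is Σ Lᵢ/(AᵢEᵢ) = 725/(2250×114×10³) + 300/(1525×204×10³) + 160/(2300×198×10³) = 4.142×10⁻⁶ mm/N.
Hence P = δ_free / Σ(L/AE) = 1.264/4.142×10⁻⁶ = 305.1 kN (compressive).
σ_{stainless steel} = P / A = 305100 / 2300 = 132.7 MPa.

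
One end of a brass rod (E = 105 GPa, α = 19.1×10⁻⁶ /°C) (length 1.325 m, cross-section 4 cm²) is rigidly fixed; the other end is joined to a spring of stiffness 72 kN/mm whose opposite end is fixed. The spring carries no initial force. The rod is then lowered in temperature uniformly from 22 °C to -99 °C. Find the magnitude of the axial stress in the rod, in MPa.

σ ≈ 168 MPa (tensile)

Free thermal contraction: δ_free = αΔT L = 19.1×10⁻⁶ × 121 × 1325 = 3.062 mm.
With a force P in the spring, the elastic change of the rod is PL/(AE) and that of the spring is P/k; compatibility requires their sum to equal δ_free.
So P = δ_free / [L/(AE) + 1/k] = 3.062 / [ 1325/(400×105×10³) + 1/(72×10³) ].
P = 3.062 / 4.544×10⁻⁵ = 67400 N.
σ = P/A = 67400/400 = 168.5 MPa.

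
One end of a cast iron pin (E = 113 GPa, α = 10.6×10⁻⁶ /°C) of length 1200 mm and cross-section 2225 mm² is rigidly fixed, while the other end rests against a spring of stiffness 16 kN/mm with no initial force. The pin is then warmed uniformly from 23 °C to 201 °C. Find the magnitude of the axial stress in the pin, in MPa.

σ ≈ 15.1 MPa (compressive)

If the spring were absent the pin would lengthen by αΔT L = 10.6×10⁻⁶ × 178 × 1200 = 2.264 mm.
With a force P in the spring, the elastic change of the pin is PL/(AE) and that of the spring is P/k; compatibility requires their sum to equal δ_free.
P [ L/(AE) + 1/k ] = δ_free → P [ 1200/(2225×113×10³) + 1/(16×10³) ] = 2.264.
P = 2.264 / 6.727×10⁻⁵ = 33660 N.
σ = P/A = 33660/2225 = 15.13 MPa.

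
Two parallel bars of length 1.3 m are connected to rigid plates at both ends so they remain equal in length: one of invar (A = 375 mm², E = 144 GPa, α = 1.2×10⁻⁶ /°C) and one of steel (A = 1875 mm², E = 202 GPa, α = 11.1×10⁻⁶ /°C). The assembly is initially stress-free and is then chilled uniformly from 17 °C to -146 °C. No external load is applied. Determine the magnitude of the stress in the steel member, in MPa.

σ ≈ 40.7 MPa (tensile)

Both members must finish at the same length. With the larger α, the steel tends to over-contract; the plates restrain it, putting the steel in tension and the invar in compression. With no external load the two internal forces are equal and opposite, magnitude P.
Setting the final lengths equal and cancelling L: (α₁ − α₂)ΔT = P/(A₁E₁) + P/(A₂E₂).
|α₁ − α₂|·ΔT = 9.9×10⁻⁶ × 163 = 0.001614.
1/(A₁E₁) + 1/(A₂E₂) = 1/(375×144×10³) + 1/(1875×202×10³) = 2.116×10⁻⁸ N⁻¹.
P = 0.001614 / 2.116×10⁻⁸ = 76270 N = 76.27 kN.
σ_{steel} = P/A₂ = 76270/1875 = 40.68 MPa, tensile.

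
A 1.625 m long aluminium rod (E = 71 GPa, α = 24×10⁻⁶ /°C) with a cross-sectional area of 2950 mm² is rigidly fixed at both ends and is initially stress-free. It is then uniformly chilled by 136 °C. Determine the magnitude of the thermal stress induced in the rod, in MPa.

σ ≈ 232 MPa (tensile)

Because both ends are immovable the net strain is zero, and the suppressed thermal strain is αΔT = 24×10⁻⁶ × 136 = 3264×10⁻⁶.
σ = EαΔT = 71×10³ × 24×10⁻⁶ × 136 = 231.7 MPa (tensile; the rod is trying to contract).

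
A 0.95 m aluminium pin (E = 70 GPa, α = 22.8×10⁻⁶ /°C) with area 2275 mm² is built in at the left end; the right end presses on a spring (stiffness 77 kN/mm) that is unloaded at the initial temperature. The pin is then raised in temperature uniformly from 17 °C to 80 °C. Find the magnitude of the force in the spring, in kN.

If the spring were absent the pin would lengthen by αΔT L = 22.8×10⁻⁶ × 63 × 950 = 1.365 mm.
Let P be the compressive force at the spring. The pin shortens elastically by PL/(AE) and the spring compresses by P/k; together these equal δ_free.
So P = δ_free / [L/(AE) + 1/k] = 1.365 / [ 950/(2275×70×10³) + 1/(77×10³) ].
P = 1.365 / 1.895×10⁻⁵ = 72000 N.

P ≈ 72 kN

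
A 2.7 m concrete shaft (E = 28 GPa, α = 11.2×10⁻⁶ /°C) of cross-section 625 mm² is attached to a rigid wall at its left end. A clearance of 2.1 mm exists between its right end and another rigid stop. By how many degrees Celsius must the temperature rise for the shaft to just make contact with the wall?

ΔT ≈ 69.4 °C

The gap closes when αΔT L = 2.1 mm, since the shaft is still unstressed at that instant.
So ΔT = g/(αL) = 2.1/(11.2×10⁻⁶ × 2700) = 69.44 °C.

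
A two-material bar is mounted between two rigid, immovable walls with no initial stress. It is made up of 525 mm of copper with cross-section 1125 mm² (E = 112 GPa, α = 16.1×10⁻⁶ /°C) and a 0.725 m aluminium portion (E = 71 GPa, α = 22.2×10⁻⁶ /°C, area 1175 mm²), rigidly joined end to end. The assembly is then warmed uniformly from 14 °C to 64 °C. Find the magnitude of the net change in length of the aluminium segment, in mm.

Free thermal expansion of the whole bar: Σ αᵢΔT Lᵢ = 16.1×10⁻⁶×50×525 + 22.2×10⁻⁶×50×725 = 1.227 mm.
The rigid supports impose zero overall length change; the single axial force P common to all segments must satisfy P Σ Lᵢ/(AᵢEᵢ) = δ_free.
The series flexibility is Σ Lᵢ/(AᵢEᵢ) = 525/(1125×112×10³) + 725/(1175×71×10³) = 1.286×10⁻⁵ mm/N.
P = 1.227 / 1.286×10⁻⁵ = 95460 N = 95.46 kN, compressive.
For the aluminium segment, free thermal change = 22.2×10⁻⁶×50×725 = 0.8047 mm and elastic change from P = 95460×725/(1175×71×10³) = 0.8296 mm; these oppose, so the net change is 0.0249 mm (segment shortens).

|ΔL| ≈ 0.0249 mm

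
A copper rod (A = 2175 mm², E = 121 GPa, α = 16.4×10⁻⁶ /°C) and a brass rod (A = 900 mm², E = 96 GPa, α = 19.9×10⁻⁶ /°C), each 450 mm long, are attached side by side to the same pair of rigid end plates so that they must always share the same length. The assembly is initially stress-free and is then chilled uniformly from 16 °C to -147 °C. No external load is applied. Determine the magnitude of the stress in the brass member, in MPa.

Equilibrium of a rigid end plate with no external load gives equal and opposite internal forces ±P in the two members. Since α_{brass} > α_{copper}, cooling drives the brass into tension and the copper into compression.
Setting the final lengths equal and cancelling L: (α₁ − α₂)ΔT = P/(A₁E₁) + P/(A₂E₂).
|α₁ − α₂|·ΔT = 3.5×10⁻⁶ × 163 = 0.0005705.
1/(A₁E₁) + 1/(A₂E₂) = 1/(2175×121×10³) + 1/(900×96×10³) = 1.537×10⁻⁸ N⁻¹.
P = 0.0005705 / 1.537×10⁻⁸ = 37110 N = 37.11 kN.
σ_{brass} = P/A₂ = 37110/900 = 41.23 MPa, tensile.

σ ≈ 41.2 MPa (tensile)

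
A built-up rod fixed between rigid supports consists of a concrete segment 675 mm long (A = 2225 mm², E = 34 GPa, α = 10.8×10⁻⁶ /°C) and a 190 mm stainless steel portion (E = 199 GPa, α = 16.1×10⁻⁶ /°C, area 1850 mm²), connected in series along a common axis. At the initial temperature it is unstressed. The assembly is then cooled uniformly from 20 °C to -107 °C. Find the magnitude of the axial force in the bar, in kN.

Free thermal contraction of the whole bar: Σ αᵢΔT Lᵢ = 10.8×10⁻⁶×127×675 + 16.1×10⁻⁶×127×190 = 1.314 mm.
The walls prevent any net length change, so an axial force P (same in every segment) develops. Compatibility: P · Σ Lᵢ/(AᵢEᵢ) = δ_free.
Σ Lᵢ/(AᵢEᵢ) = 675/(2225×34×10³) + 190/(1850×199×10³) = 9.439×10⁻⁶ mm/N.
Hence P = δ_free / Σ(L/AE) = 1.314/9.439×10⁻⁶ = 139.2 kN (tensile).

P ≈ 139 kN (tensile)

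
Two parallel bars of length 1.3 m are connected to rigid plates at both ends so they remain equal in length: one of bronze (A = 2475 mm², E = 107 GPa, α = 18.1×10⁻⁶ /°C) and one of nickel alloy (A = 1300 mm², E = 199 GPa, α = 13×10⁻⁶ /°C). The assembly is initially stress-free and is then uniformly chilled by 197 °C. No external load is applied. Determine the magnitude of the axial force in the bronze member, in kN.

Equilibrium of a rigid end plate with no external load gives equal and opposite internal forces ±P in the two members. Since α_{bronze} > α_{nickel alloy}, cooling drives the bronze into tension and the nickel alloy into compression.
Compatibility of the two members (thermal + elastic change equal): (α₁ − α₂)ΔT = P·[1/(A₁E₁) + 1/(A₂E₂)].
|α₁ − α₂|·ΔT = 5.1×10⁻⁶ × 197 = 0.001005.
1/(A₁E₁) + 1/(A₂E₂) = 1/(2475×107×10³) + 1/(1300×199×10³) = 7.642×10⁻⁹ N⁻¹.
So P = 0.001005 / 7.642×10⁻⁹ = 131.5 kN.

P ≈ 131 kN (tensile in the bronze)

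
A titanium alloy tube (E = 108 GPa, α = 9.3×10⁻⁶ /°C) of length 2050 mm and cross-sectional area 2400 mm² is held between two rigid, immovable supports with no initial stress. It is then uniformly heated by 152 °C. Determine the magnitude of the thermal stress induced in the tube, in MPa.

Because both ends are immovable the net strain is zero, and the suppressed thermal strain is αΔT = 9.3×10⁻⁶ × 152 = 1413.6×10⁻⁶.
The stress required to suppress this strain is σ = Eε = 108×10³ × 1413.6×10⁻⁶ = 152.7 MPa, compressive since the tube is trying to expand.

σ ≈ 153 MPa (compressive)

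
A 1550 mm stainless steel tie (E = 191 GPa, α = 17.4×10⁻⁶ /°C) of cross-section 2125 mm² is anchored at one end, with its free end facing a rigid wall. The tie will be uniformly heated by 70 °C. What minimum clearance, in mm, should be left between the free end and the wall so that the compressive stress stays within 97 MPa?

Free expansion if unrestrained: δ_free = αΔT L = 17.4×10⁻⁶ × 70 × 1550 = 1.888 mm.
At the allowable stress the elastic shortening the wall may impose is σL/E = 97 × 1550 / (191×10³) = 0.7872 mm.
So the gap has to take up the difference, g_min = δ_free − σL/E = 1.888 − 0.7872 = 1.101 mm.

g ≈ 1.1 mm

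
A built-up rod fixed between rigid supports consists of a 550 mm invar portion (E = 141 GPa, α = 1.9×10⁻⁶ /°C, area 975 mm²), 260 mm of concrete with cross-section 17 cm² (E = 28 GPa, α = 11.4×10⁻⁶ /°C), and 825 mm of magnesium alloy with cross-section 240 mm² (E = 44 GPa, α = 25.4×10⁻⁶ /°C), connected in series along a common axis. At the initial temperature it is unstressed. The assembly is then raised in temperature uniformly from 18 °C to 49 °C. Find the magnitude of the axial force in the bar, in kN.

P ≈ 8.84 kN (compressive)

With the walls removed the bar would change length by δ_free = Σ αᵢΔT Lᵢ = 1.9×10⁻⁶×31×550 + 11.4×10⁻⁶×31×260 + 25.4×10⁻⁶×31×825 = 0.7739 mm.
The walls prevent any net length change, so an axial force P (same in every segment) develops. Compatibility: P · Σ Lᵢ/(AᵢEᵢ) = δ_free.
Σ Lᵢ/(AᵢEᵢ) = 550/(975×141×10³) + 260/(1700×28×10³) + 825/(240×44×10³) = 8.759×10⁻⁵ mm/N.
So P = 0.7739 / 8.759×10⁻⁵ = 8.836 kN, compressive.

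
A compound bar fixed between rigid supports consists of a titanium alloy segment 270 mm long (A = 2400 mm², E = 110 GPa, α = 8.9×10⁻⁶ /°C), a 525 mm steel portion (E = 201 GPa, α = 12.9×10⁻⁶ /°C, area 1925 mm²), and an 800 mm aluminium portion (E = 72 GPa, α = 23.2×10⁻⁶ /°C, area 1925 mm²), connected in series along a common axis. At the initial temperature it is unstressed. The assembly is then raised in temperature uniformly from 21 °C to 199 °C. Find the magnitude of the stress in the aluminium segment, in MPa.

Free thermal expansion of the whole bar: Σ αᵢΔT Lᵢ = 8.9×10⁻⁶×178×270 + 12.9×10⁻⁶×178×525 + 23.2×10⁻⁶×178×800 = 4.937 mm.
The rigid supports impose zero overall length change; the single axial force P common to all segments must satisfy P Σ Lᵢ/(AᵢEᵢ) = δ_free.
The series flexibility is Σ Lᵢ/(AᵢEᵢ) = 270/(2400×110×10³) + 525/(1925×201×10³) + 800/(1925×72×10³) = 8.152×10⁻⁶ mm/N.
P = 4.937 / 8.152×10⁻⁶ = 605600 N = 605.6 kN, compressive.
σ_{aluminium} = P / A = 605600 / 1925 = 314.6 MPa.

σ ≈ 315 MPa (compressive)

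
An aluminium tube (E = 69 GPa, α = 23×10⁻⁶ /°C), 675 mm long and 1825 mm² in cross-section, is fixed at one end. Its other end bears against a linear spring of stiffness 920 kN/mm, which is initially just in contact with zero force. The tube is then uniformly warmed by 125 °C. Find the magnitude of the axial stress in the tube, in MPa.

σ ≈ 165 MPa (compressive)

If the spring were absent the tube would lengthen by αΔT L = 23×10⁻⁶ × 125 × 675 = 1.941 mm.
Let P be the compressive force at the spring. The tube shortens elastically by PL/(AE) and the spring compresses by P/k; together these equal δ_free.
So P = δ_free / [L/(AE) + 1/k] = 1.941 / [ 675/(1825×69×10³) + 1/(920×10³) ].
P = 1.941 / 6.447×10⁻⁶ = 301000 N.
σ = P/A = 301000/1825 = 164.9 MPa.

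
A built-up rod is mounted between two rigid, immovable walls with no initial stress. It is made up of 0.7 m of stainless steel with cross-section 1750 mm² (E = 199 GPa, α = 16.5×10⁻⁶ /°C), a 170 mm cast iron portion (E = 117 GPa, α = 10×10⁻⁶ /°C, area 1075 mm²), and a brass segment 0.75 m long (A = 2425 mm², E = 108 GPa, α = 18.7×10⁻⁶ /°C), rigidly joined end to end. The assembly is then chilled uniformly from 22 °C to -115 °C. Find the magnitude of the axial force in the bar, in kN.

P ≈ 600 kN (tensile)

Free thermal contraction of the whole bar: Σ αᵢΔT Lᵢ = 16.5×10⁻⁶×137×700 + 10×10⁻⁶×137×170 + 18.7×10⁻⁶×137×750 = 3.737 mm.
Since the ends are fixed, an axial force P builds up, equal in every segment, with P · Σ Lᵢ/(AᵢEᵢ) = δ_free.
The series flexibility is Σ Lᵢ/(AᵢEᵢ) = 700/(1750×199×10³) + 170/(1075×117×10³) + 750/(2425×108×10³) = 6.225×10⁻⁶ mm/N.
So P = 3.737 / 6.225×10⁻⁶ = 600.2 kN, tensile.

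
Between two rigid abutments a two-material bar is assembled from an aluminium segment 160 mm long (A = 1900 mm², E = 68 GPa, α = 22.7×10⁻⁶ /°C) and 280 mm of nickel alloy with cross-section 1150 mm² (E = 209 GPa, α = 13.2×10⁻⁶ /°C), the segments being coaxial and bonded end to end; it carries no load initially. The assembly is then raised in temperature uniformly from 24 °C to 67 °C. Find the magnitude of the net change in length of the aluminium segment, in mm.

|ΔL| ≈ 0.00619 mm

With the walls removed the bar would change length by δ_free = Σ αᵢΔT Lᵢ = 22.7×10⁻⁶×43×160 + 13.2×10⁻⁶×43×280 = 0.3151 mm.
The walls prevent any net length change, so an axial force P (same in every segment) develops. Compatibility: P · Σ Lᵢ/(AᵢEᵢ) = δ_free.
Σ Lᵢ/(AᵢEᵢ) = 160/(1900×68×10³) + 280/(1150×209×10³) = 2.403×10⁻⁶ mm/N.
So P = 0.3151 / 2.403×10⁻⁶ = 131.1 kN, compressive.
For the aluminium segment, free thermal change = 22.7×10⁻⁶×43×160 = 0.1562 mm and elastic change from P = 131100×160/(1900×68×10³) = 0.1624 mm; these oppose, so the net change is 0.00619 mm (segment shortens).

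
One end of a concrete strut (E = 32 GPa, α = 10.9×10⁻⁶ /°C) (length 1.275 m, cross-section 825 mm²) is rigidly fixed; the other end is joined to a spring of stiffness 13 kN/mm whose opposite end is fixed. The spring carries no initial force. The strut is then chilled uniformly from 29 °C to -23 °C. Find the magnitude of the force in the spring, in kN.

If the spring were absent the strut would shorten by αΔT L = 10.9×10⁻⁶ × 52 × 1275 = 0.7227 mm.
With a force P in the spring, the elastic change of the strut is PL/(AE) and that of the spring is P/k; compatibility requires their sum to equal δ_free.
So P = δ_free / [L/(AE) + 1/k] = 0.7227 / [ 1275/(825×32×10³) + 1/(13×10³) ].
P = 0.7227 / 0.0001252 = 5771 N.

P ≈ 5.77 kN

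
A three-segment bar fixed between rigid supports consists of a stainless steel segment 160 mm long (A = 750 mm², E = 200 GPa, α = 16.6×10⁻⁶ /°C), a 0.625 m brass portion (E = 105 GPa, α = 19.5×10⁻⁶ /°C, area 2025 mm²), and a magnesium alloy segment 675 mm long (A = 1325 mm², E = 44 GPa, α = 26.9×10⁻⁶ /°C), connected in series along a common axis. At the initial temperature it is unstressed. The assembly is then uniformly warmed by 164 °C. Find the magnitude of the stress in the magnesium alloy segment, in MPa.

Free thermal expansion of the whole bar: Σ αᵢΔT Lᵢ = 16.6×10⁻⁶×164×160 + 19.5×10⁻⁶×164×625 + 26.9×10⁻⁶×164×675 = 5.412 mm.
The rigid supports impose zero overall length change; the single axial force P common to all segments must satisfy P Σ Lᵢ/(AᵢEᵢ) = δ_free.
Σ Lᵢ/(AᵢEᵢ) = 160/(750×200×10³) + 625/(2025×105×10³) + 675/(1325×44×10³) = 1.558×10⁻⁵ mm/N.
Hence P = δ_free / Σ(L/AE) = 5.412/1.558×10⁻⁵ = 347.3 kN (compressive).
σ_{magnesium alloy} = P / A = 347300 / 1325 = 262.1 MPa.

σ ≈ 262 MPa (compressive)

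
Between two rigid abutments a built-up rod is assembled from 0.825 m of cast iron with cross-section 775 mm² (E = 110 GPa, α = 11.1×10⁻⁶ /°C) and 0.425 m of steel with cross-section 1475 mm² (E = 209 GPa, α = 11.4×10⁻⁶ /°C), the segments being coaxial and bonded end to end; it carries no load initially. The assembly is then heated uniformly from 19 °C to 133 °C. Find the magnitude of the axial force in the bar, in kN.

If the supports were absent, the total length change would be Σ αᵢΔT Lᵢ = 11.1×10⁻⁶×114×825 + 11.4×10⁻⁶×114×425 = 1.596 mm.
Since the ends are fixed, an axial force P builds up, equal in every segment, with P · Σ Lᵢ/(AᵢEᵢ) = δ_free.
The series flexibility is Σ Lᵢ/(AᵢEᵢ) = 825/(775×110×10³) + 425/(1475×209×10³) = 1.106×10⁻⁵ mm/N.
Hence P = δ_free / Σ(L/AE) = 1.596/1.106×10⁻⁵ = 144.4 kN (compressive).

P ≈ 144 kN (compressive)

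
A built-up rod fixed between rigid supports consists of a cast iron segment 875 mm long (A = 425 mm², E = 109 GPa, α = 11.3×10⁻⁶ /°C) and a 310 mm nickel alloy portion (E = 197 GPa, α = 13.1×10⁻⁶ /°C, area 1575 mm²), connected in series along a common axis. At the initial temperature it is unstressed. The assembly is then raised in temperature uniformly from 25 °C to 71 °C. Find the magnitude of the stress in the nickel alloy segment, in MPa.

If the supports were absent, the total length change would be Σ αᵢΔT Lᵢ = 11.3×10⁻⁶×46×875 + 13.1×10⁻⁶×46×310 = 0.6416 mm.
The walls prevent any net length change, so an axial force P (same in every segment) develops. Compatibility: P · Σ Lᵢ/(AᵢEᵢ) = δ_free.
Σ Lᵢ/(AᵢEᵢ) = 875/(425×109×10³) + 310/(1575×197×10³) = 1.989×10⁻⁵ mm/N.
P = 0.6416 / 1.989×10⁻⁵ = 32260 N = 32.26 kN, compressive.
σ_{nickel alloy} = P / A = 32260 / 1575 = 20.48 MPa.

σ ≈ 20.5 MPa (compressive)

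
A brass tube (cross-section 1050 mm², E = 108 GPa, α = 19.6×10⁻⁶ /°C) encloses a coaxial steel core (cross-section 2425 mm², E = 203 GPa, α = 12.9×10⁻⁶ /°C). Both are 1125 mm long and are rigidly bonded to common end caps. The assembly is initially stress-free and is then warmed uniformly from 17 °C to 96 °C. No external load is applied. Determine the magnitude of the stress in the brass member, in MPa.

The brass has the larger α, so on heating it would change length more than the steel if both were free. The rigid plates force a common final length, so the brass is put into compression and the steel into tension, with equal and opposite forces P (no external load).
Setting the final lengths equal and cancelling L: (α₁ − α₂)ΔT = P/(A₁E₁) + P/(A₂E₂).
|α₁ − α₂|·ΔT = 6.7×10⁻⁶ × 79 = 0.0005293.
1/(A₁E₁) + 1/(A₂E₂) = 1/(1050×108×10³) + 1/(2425×203×10³) = 1.085×10⁻⁸ N⁻¹.
P = 0.0005293 / 1.085×10⁻⁸ = 48780 N = 48.78 kN.
σ_{brass} = P/A₁ = 48780/1050 = 46.46 MPa, compressive.

σ ≈ 46.5 MPa (compressive)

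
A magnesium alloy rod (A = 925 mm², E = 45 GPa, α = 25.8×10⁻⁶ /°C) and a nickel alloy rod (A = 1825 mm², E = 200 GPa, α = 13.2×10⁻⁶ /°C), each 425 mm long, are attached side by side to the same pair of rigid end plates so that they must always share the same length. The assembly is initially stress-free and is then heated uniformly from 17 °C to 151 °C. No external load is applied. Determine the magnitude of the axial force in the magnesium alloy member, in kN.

The magnesium alloy has the larger α, so on heating it would change length more than the nickel alloy if both were free. The rigid plates force a common final length, so the magnesium alloy is put into compression and the nickel alloy into tension, with equal and opposite forces P (no external load).
Equating the net (thermal + elastic) strains gives |α₁ − α₂|·ΔT = P·[1/(A₁E₁) + 1/(A₂E₂)].
|α₁ − α₂|·ΔT = 12.6×10⁻⁶ × 134 = 0.001688.
1/(A₁E₁) + 1/(A₂E₂) = 1/(925×45×10³) + 1/(1825×200×10³) = 2.676×10⁻⁸ N⁻¹.
P = 0.001688 / 2.676×10⁻⁸ = 63090 N = 63.09 kN.

P ≈ 63.1 kN (compressive in the magnesium alloy)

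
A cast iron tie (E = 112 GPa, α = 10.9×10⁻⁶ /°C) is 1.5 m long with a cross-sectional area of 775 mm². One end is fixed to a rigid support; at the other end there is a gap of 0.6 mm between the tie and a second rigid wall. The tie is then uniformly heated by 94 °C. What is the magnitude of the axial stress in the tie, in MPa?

σ ≈ 70 MPa (compressive)

If the wall were absent the tie would grow by αΔT L = 10.9×10⁻⁶ × 94 × 1500 = 1.537 mm.
After closing the 0.6 mm clearance, 1.537 − 0.6 = 0.9369 mm of expansion remains to be suppressed by the wall.
That suppressed elongation corresponds to σ = E·Δ/L = 112×10³ × 0.9369/1500 = 69.96 MPa.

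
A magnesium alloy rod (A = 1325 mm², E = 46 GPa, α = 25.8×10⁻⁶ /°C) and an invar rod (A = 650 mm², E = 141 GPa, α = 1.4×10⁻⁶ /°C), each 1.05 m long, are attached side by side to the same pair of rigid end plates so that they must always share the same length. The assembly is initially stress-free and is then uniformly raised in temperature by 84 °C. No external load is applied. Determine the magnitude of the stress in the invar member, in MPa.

Equilibrium of a rigid end plate with no external load gives equal and opposite internal forces ±P in the two members. Since α_{magnesium alloy} > α_{invar}, heating drives the magnesium alloy into compression and the invar into tension.
Compatibility of the two members (thermal + elastic change equal): (α₁ − α₂)ΔT = P·[1/(A₁E₁) + 1/(A₂E₂)].
|α₁ − α₂|·ΔT = 24.4×10⁻⁶ × 84 = 0.00205.
1/(A₁E₁) + 1/(A₂E₂) = 1/(1325×46×10³) + 1/(650×141×10³) = 2.732×10⁻⁸ N⁻¹.
P = 0.00205 / 2.732×10⁻⁸ = 75030 N = 75.03 kN.
σ_{invar} = P/A₂ = 75030/650 = 115.4 MPa, tensile.

σ ≈ 115 MPa (tensile)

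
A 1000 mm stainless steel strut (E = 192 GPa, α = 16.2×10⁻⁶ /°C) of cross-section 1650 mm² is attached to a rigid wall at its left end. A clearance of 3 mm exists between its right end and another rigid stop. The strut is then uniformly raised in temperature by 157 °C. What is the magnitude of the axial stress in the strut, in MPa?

σ ≈ 0 MPa

Unrestrained expansion: δ_free = αΔT L = 16.2×10⁻⁶ × 157 × 1000 = 2.543 mm.
This is smaller than the 3 mm clearance, so the strut expands freely without reaching the stop — the stress is zero.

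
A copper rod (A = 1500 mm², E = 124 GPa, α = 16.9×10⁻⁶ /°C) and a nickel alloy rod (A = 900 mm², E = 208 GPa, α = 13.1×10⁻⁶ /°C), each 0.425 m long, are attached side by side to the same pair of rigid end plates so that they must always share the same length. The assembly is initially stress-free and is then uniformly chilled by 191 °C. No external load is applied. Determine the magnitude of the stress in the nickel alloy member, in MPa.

Both members must finish at the same length. With the larger α, the copper tends to over-contract; the plates restrain it, putting the copper in tension and the nickel alloy in compression. With no external load the two internal forces are equal and opposite, magnitude P.
Setting the final lengths equal and cancelling L: (α₁ − α₂)ΔT = P/(A₁E₁) + P/(A₂E₂).
|α₁ − α₂|·ΔT = 3.8×10⁻⁶ × 191 = 0.0007258.
1/(A₁E₁) + 1/(A₂E₂) = 1/(1500×124×10³) + 1/(900×208×10³) = 1.072×10⁻⁸ N⁻¹.
So P = 0.0007258 / 1.072×10⁻⁸ = 67.72 kN.
σ_{nickel alloy} = P/A₂ = 67720/900 = 75.24 MPa, compressive.

σ ≈ 75.2 MPa (compressive)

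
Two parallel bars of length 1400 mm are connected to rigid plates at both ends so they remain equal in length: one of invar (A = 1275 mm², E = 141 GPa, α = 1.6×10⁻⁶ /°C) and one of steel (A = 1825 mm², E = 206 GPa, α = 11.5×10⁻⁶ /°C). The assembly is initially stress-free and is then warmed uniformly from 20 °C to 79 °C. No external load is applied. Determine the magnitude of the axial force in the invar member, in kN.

P ≈ 71 kN (tensile in the invar)

Equilibrium of a rigid end plate with no external load gives equal and opposite internal forces ±P in the two members. Since α_{steel} > α_{invar}, heating drives the steel into compression and the invar into tension.
Setting the final lengths equal and cancelling L: (α₁ − α₂)ΔT = P/(A₁E₁) + P/(A₂E₂).
|α₁ − α₂|·ΔT = 9.9×10⁻⁶ × 59 = 0.0005841.
1/(A₁E₁) + 1/(A₂E₂) = 1/(1275×141×10³) + 1/(1825×206×10³) = 8.222×10⁻⁹ N⁻¹.
So P = 0.0005841 / 8.222×10⁻⁹ = 71.04 kN.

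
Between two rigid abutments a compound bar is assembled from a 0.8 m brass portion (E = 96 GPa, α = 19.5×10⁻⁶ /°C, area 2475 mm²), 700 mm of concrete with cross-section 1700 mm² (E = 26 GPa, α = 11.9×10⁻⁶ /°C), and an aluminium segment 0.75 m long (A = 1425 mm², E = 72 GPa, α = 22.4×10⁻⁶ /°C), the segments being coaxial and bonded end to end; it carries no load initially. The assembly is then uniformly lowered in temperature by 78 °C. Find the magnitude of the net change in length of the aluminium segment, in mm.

If the supports were absent, the total length change would be Σ αᵢΔT Lᵢ = 19.5×10⁻⁶×78×800 + 11.9×10⁻⁶×78×700 + 22.4×10⁻⁶×78×750 = 3.177 mm.
Since the ends are fixed, an axial force P builds up, equal in every segment, with P · Σ Lᵢ/(AᵢEᵢ) = δ_free.
The series flexibility is Σ Lᵢ/(AᵢEᵢ) = 800/(2475×96×10³) + 700/(1700×26×10³) + 750/(1425×72×10³) = 2.651×10⁻⁵ mm/N.
Hence P = δ_free / Σ(L/AE) = 3.177/2.651×10⁻⁵ = 119.8 kN (tensile).
For the aluminium segment, free thermal change = 22.4×10⁻⁶×78×750 = 1.31 mm and elastic change from P = 119800×750/(1425×72×10³) = 0.8759 mm; these oppose, so the net change is 0.435 mm (segment shortens).

|ΔL| ≈ 0.435 mm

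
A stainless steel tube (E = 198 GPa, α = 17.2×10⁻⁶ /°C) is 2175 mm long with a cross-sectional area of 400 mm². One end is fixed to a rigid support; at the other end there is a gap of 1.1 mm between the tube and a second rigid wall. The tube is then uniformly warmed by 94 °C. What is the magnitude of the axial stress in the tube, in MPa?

Unrestrained expansion: δ_free = αΔT L = 17.2×10⁻⁶ × 94 × 2175 = 3.517 mm.
After closing the 1.1 mm clearance, 3.517 − 1.1 = 2.417 mm of expansion remains to be suppressed by the wall.
So σ = E(δ_free − g)/L = 198×10³ × 2.417/2175 = 220 MPa.

σ ≈ 220 MPa (compressive)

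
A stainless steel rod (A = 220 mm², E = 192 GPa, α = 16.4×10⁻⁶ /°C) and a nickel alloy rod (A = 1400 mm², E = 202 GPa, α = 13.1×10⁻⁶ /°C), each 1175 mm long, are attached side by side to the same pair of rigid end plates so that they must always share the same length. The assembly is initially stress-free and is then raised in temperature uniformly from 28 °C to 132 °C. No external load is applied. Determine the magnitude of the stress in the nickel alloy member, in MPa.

The stainless steel has the larger α, so on heating it would change length more than the nickel alloy if both were free. The rigid plates force a common final length, so the stainless steel is put into compression and the nickel alloy into tension, with equal and opposite forces P (no external load).
Compatibility of the two members (thermal + elastic change equal): (α₁ − α₂)ΔT = P·[1/(A₁E₁) + 1/(A₂E₂)].
|α₁ − α₂|·ΔT = 3.3×10⁻⁶ × 104 = 0.0003432.
1/(A₁E₁) + 1/(A₂E₂) = 1/(220×192×10³) + 1/(1400×202×10³) = 2.721×10⁻⁸ N⁻¹.
P = 0.0003432 / 2.721×10⁻⁸ = 12610 N = 12.61 kN.
σ_{nickel alloy} = P/A₂ = 12610/1400 = 9.009 MPa, tensile.

σ ≈ 9.01 MPa (tensile)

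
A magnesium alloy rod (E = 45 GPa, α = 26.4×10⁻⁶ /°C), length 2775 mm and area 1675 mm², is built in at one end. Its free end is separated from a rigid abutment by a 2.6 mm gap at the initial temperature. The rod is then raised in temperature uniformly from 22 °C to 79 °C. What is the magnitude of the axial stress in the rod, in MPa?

Free thermal elongation = αΔT L = 26.4×10⁻⁶ × 57 × 2775 = 4.176 mm.
After closing the 2.6 mm clearance, 4.176 − 2.6 = 1.576 mm of expansion remains to be suppressed by the wall.
That suppressed elongation corresponds to σ = E·Δ/L = 45×10³ × 1.576/2775 = 25.55 MPa.

σ ≈ 25.6 MPa (compressive)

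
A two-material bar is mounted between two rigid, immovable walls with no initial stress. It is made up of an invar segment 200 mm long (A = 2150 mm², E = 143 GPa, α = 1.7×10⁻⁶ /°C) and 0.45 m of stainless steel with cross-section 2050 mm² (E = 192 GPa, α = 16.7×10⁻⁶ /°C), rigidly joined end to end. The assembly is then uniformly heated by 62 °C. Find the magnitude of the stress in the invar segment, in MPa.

σ ≈ 126 MPa (compressive)

Free thermal expansion of the whole bar: Σ αᵢΔT Lᵢ = 1.7×10⁻⁶×62×200 + 16.7×10⁻⁶×62×450 = 0.487 mm.
The rigid supports impose zero overall length change; the single axial force P common to all segments must satisfy P Σ Lᵢ/(AᵢEᵢ) = δ_free.
Σ Lᵢ/(AᵢEᵢ) = 200/(2150×143×10³) + 450/(2050×192×10³) = 1.794×10⁻⁶ mm/N.
Hence P = δ_free / Σ(L/AE) = 0.487/1.794×10⁻⁶ = 271.5 kN (compressive).
σ_{invar} = P / A = 271500 / 2150 = 126.3 MPa.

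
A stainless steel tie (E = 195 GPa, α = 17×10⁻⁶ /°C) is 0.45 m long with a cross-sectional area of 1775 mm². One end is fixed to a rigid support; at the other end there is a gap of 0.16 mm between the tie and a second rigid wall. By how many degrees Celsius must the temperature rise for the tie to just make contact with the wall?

The gap closes when αΔT L = 0.16 mm, since the tie is still unstressed at that instant.
So ΔT = g/(αL) = 0.16/(17×10⁻⁶ × 450) = 20.92 °C.

ΔT ≈ 20.9 °C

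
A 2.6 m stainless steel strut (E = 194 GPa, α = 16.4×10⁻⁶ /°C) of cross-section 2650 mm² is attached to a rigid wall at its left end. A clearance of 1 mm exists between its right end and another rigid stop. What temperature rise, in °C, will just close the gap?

The gap closes when αΔT L = 1 mm, since the strut is still unstressed at that instant.
ΔT = 1 / (16.4×10⁻⁶ × 2600) = 23.45 °C.

ΔT ≈ 23.5 °C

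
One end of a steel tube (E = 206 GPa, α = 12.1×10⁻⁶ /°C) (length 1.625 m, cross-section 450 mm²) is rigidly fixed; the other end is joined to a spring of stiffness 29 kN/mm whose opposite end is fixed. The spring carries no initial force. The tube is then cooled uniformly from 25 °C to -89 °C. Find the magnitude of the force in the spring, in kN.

Free thermal contraction: δ_free = αΔT L = 12.1×10⁻⁶ × 114 × 1625 = 2.242 mm.
Let P be the tensile force in the spring. The tube extends elastically by PL/(AE) and the spring stretches by P/k; together these equal δ_free.
P [ L/(AE) + 1/k ] = δ_free → P [ 1625/(450×206×10³) + 1/(29×10³) ] = 2.242.
P = 2.242 / 5.201×10⁻⁵ = 43100 N.

P ≈ 43.1 kN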